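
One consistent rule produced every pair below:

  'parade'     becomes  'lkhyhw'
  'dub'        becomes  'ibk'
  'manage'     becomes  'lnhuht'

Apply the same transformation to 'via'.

hpc

The output letters match the input read backwards, each shifted +7: parade reversed is edarap. The word is reversed, then every letter is shifted forward by 7.
For via: reverse → aiv; then shift: a+7=h, i+7=p, v+7=c.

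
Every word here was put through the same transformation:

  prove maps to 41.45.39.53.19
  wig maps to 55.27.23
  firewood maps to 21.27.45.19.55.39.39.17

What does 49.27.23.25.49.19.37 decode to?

tighten

p(#16)→41 and r(#18)→45: differences scale by 2, so n = 2·pos + 9. Each letter becomes 2×(its alphabet position, a=1..z=26) + 9.
Undoing it on 49.27.23.25.49.19.37: 49→(49−9)÷2=20=t, 27→(27−9)÷2=9=i, 23→(23−9)÷2=7=g, 25→(25−9)÷2=8=h, 49→(49−9)÷2=20=t, 19→(19−9)÷2=5=e, 37→(37−9)÷2=14=n.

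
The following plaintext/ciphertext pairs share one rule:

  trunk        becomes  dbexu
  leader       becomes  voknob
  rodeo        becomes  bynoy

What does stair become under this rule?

cdksb

This is a Caesar cipher with shift 10.
Applying it to stair: s+10=c, t+10=d, a+10=k, i+10=s, r+10=b.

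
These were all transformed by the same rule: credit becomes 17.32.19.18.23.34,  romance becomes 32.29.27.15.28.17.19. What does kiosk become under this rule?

c is letter #3 and maps to 17: an offset of 14. Each letter is replaced by its alphabet position (a=1..z=26) + 14.
Applying it to kiosk: k=11→25, i=9→23, o=15→29, s=19→33, k=11→25.

25.23.29.33.25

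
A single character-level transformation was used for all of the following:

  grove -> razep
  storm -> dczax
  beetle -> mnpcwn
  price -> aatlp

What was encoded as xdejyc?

Shifts by position in grove: pos 0: g→r (+11), pos 1: r→a (+9), pos 2: o→z (+11), pos 3: v→e (+9) — repeating every 2. It's a Vigenère-style cipher with numeric key [11,9]: position i shifts by key[i mod 2].
Decoding xdejyc: x−11=m, d−9=u, e−11=t, j−9=a, y−11=n, c−9=t.

mutant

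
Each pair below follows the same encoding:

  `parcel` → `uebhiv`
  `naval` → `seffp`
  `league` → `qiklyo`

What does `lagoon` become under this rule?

qeqtsx

Shifts by position in parcel: pos 0: p→u (+5), pos 1: a→e (+4), pos 2: r→b (+10), pos 3: c→h (+5), pos 4: e→i (+4), pos 5: l→v (+10) — repeating every 3. A repeating key of period 3 is used — shifts +5, +4, +10 over and over.
On lagoon: l+5=q, a+4=e, g+10=q, o+5=t, o+4=s, n+10=x.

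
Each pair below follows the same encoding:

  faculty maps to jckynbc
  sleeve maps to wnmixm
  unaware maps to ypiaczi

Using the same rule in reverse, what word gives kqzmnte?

gorilla

Shifts by position in faculty: pos 0: f→j (+4), pos 1: a→c (+2), pos 2: c→k (+8), pos 3: u→y (+4), pos 4: l→n (+2), pos 5: t→b (+8) — repeating every 3. A repeating key of period 3 is used — shifts +4, +2, +8 over and over.
Undoing it on kqzmnte: k−4=g, q−2=o, z−8=r, m−4=i, n−2=l, t−8=l, e−4=a.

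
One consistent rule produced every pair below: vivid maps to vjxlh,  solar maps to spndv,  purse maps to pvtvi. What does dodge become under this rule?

dpfji

In vivid: v→v is +0, i→j is +1, v→x is +2, i→l is +3 — the shift increases by 1 each position. Each letter shifts forward by its position index (0, 1, 2, …) — the shift grows by one for each successive letter.
Applying it to dodge: d+0=d, o+1=p, d+2=f, g+3=j, e+4=i.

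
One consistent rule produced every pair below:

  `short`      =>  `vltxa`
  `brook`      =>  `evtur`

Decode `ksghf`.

In short: s→v is +3, h→l is +4, o→t is +5, r→x is +6 — the shift increases by 1 each position. Letter i (0-indexed) is shifted by i+3, so successive shifts are 3, 4, 5, ….
Reversing it on ksghf: k−3=h, s−4=o, g−5=b, h−6=b, f−7=y.

hobby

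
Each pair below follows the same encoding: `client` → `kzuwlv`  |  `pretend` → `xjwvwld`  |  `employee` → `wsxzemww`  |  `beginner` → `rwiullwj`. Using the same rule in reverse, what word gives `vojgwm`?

This is an affine cipher: with a=0,…,z=25, each position x becomes (19x+24) mod 26.
Reversing it on vojgwm: v(21)→11·(21−24)≡19=t; o(14)→11·(14−24)≡20=u; j(9)→11·(9−24)≡17=r; g(6)→11·(6−24)≡10=k; w(22)→11·(22−24)≡4=e; m(12)→11·(12−24)≡24=y (all mod 26).

turkey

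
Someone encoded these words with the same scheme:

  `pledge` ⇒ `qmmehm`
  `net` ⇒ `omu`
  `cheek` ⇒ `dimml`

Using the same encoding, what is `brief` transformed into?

csqmg

Two shifts are in play — +8 for a/e/i/o/u, +1 for every other letter.
Applying it to brief: b(cons)+1=c, r(cons)+1=s, i(vowel)+8=q, e(vowel)+8=m, f(cons)+1=g.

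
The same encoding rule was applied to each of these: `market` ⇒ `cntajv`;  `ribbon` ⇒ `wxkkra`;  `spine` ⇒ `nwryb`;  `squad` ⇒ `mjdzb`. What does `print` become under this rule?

The output letters match the input read backwards, each shifted +9: market reversed is tekram. The word is reversed, then every letter is shifted forward by 9.
For print: reverse → tnirp; then shift: t+9=c, n+9=w, i+9=r, r+9=a, p+9=y.

cwray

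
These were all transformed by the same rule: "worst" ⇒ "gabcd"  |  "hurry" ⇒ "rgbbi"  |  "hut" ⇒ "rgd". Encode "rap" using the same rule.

The shift depends on letter class: consonant w→g is +10, but vowel o→a is +12. Vowels shift forward by 12 and consonants shift forward by 10.
For rap: r(cons)+10=b, a(vowel)+12=m, p(cons)+10=z.

bmz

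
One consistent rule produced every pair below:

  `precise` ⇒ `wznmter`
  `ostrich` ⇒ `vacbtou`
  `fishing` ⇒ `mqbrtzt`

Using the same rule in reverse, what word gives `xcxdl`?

quota

In precise: p→w is +7, r→z is +8, e→n is +9, c→m is +10 — the shift increases by 1 each position. Each letter shifts forward by (position + 7), i.e. 7, 8, 9, … — the shift grows by one for each successive letter.
Undoing it on xcxdl: x−7=q, c−8=u, x−9=o, d−10=t, l−11=a.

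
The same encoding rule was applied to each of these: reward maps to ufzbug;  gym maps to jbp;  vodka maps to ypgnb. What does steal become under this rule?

The shift depends on letter class: consonant r→u is +3, but vowel e→f is +1. The rule splits by letter class: vowels +1, consonants +3.
On steal: s(cons)+3=v, t(cons)+3=w, e(vowel)+1=f, a(vowel)+1=b, l(cons)+3=o.

vwfbo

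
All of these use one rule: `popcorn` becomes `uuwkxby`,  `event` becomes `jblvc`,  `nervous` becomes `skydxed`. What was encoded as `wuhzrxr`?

In popcorn: p→u is +5, o→u is +6, p→w is +7, c→k is +8 — the shift increases by 1 each position. Each letter shifts forward by (position + 5), i.e. 5, 6, 7, … — the shift grows by one for each successive letter.
Undoing it on wuhzrxr: w−5=r, u−6=o, h−7=a, z−8=r, r−9=i, x−10=n, r−11=g.

roaring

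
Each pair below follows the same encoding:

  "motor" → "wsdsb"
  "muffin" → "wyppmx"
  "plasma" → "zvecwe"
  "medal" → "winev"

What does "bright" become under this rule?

The shift depends on letter class: consonant m→w is +10, but vowel o→s is +4. Vowels shift forward by 4 and consonants shift forward by 10.
Applying it to bright: b(cons)+10=l, r(cons)+10=b, i(vowel)+4=m, g(cons)+10=q, h(cons)+10=r, t(cons)+10=d.

lbmqrd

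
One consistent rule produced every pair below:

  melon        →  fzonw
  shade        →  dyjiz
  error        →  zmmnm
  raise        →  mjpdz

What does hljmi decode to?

m(12)→f(5) and e(4)→z(25) fit y≡17x+9 (mod 26); the inverse of 17 mod 26 is 23. This is an affine cipher: with a=0,…,z=25, each position x becomes (17x+9) mod 26.
Undoing it on hljmi: h(7)→23·(7−9)≡6=g; l(11)→23·(11−9)≡20=u; j(9)→23·(9−9)≡0=a; m(12)→23·(12−9)≡17=r; i(8)→23·(8−9)≡3=d (all mod 26).

guard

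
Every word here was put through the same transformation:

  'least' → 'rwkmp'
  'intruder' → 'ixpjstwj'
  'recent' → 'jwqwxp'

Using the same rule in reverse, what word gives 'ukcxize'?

l(11)→r(17) and e(4)→w(22) fit y≡3x+10 (mod 26); the inverse of 3 mod 26 is 9. Treating letters as 0–25, the rule is x ↦ 3x + 10 (mod 26).
Decoding ukcxize: u(20)→9·(20−10)≡12=m; k(10)→9·(10−10)≡0=a; c(2)→9·(2−10)≡6=g; x(23)→9·(23−10)≡13=n; i(8)→9·(8−10)≡8=i; z(25)→9·(25−10)≡5=f; e(4)→9·(4−10)≡24=y (all mod 26).

magnify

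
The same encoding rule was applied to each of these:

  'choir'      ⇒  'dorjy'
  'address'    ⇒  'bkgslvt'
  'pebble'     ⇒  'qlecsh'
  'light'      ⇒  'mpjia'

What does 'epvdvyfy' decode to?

discover

Shifts by position in choir: pos 0: c→d (+1), pos 1: h→o (+7), pos 2: o→r (+3), pos 3: i→j (+1), pos 4: r→y (+7) — repeating every 3. It's a Vigenère-style cipher with numeric key [1,7,3]: position i shifts by key[i mod 3].
Reversing it on epvdvyfy: e−1=d, p−7=i, v−3=s, d−1=c, v−7=o, y−3=v, f−1=e, y−7=r.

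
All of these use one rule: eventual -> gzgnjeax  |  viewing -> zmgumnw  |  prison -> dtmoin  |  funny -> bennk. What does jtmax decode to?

This is an affine cipher: with a=0,…,z=25, each position x becomes (21x+0) mod 26.
Reversing it on jtmax: j(9)→5·(9−0)≡19=t; t(19)→5·(19−0)≡17=r; m(12)→5·(12−0)≡8=i; a(0)→5·(0−0)≡0=a; x(23)→5·(23−0)≡11=l (all mod 26).

trial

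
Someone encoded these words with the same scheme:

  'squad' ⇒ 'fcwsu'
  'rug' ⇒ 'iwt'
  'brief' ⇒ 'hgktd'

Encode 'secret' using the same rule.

Two steps: reverse the string, then apply a Caesar shift of +2.
Applying it to secret: reverse → terces; then shift: t+2=v, e+2=g, r+2=t, c+2=e, e+2=g, s+2=u.

vgtegu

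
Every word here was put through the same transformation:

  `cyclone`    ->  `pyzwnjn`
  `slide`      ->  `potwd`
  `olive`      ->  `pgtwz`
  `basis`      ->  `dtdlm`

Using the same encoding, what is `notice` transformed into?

pntezy

Read the word backwards and shift each letter +11.
On notice: reverse → eciton; then shift: e+11=p, c+11=n, i+11=t, t+11=e, o+11=z, n+11=y.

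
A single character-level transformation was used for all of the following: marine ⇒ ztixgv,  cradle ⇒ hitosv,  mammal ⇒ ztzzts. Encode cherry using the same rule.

hqviif

Each letter's alphabet position (a=0..z=25) is mapped through 7·x+19 mod 26 — an affine cipher.
For cherry: c(2)→7·2+19≡7=h; h(7)→7·7+19≡16=q; e(4)→7·4+19≡21=v; r(17)→7·17+19≡8=i; r(17)→7·17+19≡8=i; y(24)→7·24+19≡5=f (all mod 26).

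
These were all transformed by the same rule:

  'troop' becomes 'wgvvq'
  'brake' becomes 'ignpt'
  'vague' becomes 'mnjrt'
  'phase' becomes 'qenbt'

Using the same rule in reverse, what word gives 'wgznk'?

t(19)→w(22) and r(17)→g(6) fit y≡21x+13 (mod 26); the inverse of 21 mod 26 is 5. This is an affine cipher: with a=0,…,z=25, each position x becomes (21x+13) mod 26.
Decoding wgznk: w(22)→5·(22−13)≡19=t; g(6)→5·(6−13)≡17=r; z(25)→5·(25−13)≡8=i; n(13)→5·(13−13)≡0=a; k(10)→5·(10−13)≡11=l (all mod 26).

trial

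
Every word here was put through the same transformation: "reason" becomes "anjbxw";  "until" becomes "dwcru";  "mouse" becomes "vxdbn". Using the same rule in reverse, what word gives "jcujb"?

It's a constant shift of +9 (ROT9).
Undoing it on jcujb: j−9=a, c−9=t, u−9=l, j−9=a, b−9=s.

atlas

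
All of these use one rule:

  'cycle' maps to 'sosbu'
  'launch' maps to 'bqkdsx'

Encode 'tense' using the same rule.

Compare letters: c→s is +16, y→o is +16, c→s is +16 — a constant shift. Each letter is shifted forward by 16 in the alphabet (a Caesar shift of +16).
Applying it to tense: t+16=j, e+16=u, n+16=d, s+16=i, e+16=u.

judiu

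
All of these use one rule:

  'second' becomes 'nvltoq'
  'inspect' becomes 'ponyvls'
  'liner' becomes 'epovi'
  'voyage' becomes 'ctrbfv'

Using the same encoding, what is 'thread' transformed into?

skivbq

s(18)→n(13) and e(4)→v(21) fit y≡5x+1 (mod 26); the inverse of 5 mod 26 is 21. Treating letters as 0–25, the rule is x ↦ 5x + 1 (mod 26).
On thread: t(19)→5·19+1≡18=s; h(7)→5·7+1≡10=k; r(17)→5·17+1≡8=i; e(4)→5·4+1≡21=v; a(0)→5·0+1≡1=b; d(3)→5·3+1≡16=q (all mod 26).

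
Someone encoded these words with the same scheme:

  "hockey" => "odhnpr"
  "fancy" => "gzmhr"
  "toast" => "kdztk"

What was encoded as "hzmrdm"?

canyon

Treating letters as 0–25, the rule is x ↦ 17x + 25 (mod 26).
Reversing it on hzmrdm: h(7)→23·(7−25)≡2=c; z(25)→23·(25−25)≡0=a; m(12)→23·(12−25)≡13=n; r(17)→23·(17−25)≡24=y; d(3)→23·(3−25)≡14=o; m(12)→23·(12−25)≡13=n (all mod 26).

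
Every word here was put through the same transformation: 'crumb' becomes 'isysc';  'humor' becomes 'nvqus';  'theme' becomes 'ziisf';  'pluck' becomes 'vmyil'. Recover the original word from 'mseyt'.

grass

The shifts repeat in a cycle of length 3: positions 0,1,… shift by +6, +1, +4, then the pattern repeats.
Undoing it on mseyt: m−6=g, s−1=r, e−4=a, y−6=s, t−1=s.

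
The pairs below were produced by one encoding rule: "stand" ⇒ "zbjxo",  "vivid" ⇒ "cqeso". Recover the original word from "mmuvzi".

fellow

Letter i (0-indexed) is shifted by i+7, so successive shifts are 7, 8, 9, ….
Undoing it on mmuvzi: m−7=f, m−8=e, u−9=l, v−10=l, z−11=o, i−12=w.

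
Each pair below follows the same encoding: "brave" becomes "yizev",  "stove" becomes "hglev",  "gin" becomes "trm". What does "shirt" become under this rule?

Each pair mirrors across the alphabet (b↔y, r↔i, a↔z): positions sum to 25. Letters are reflected about the middle of the alphabet (position → 25−position): Atbash.
On shirt: s↔h, h↔s, i↔r, r↔i, t↔g.

hsrig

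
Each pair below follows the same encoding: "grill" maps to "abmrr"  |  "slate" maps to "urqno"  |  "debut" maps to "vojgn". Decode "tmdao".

hinge

g(6)→a(0) and r(17)→b(1) fit y≡19x+16 (mod 26); the inverse of 19 mod 26 is 11. This is an affine cipher: with a=0,…,z=25, each position x becomes (19x+16) mod 26.
Undoing it on tmdao: t(19)→11·(19−16)≡7=h; m(12)→11·(12−16)≡8=i; d(3)→11·(3−16)≡13=n; a(0)→11·(0−16)≡6=g; o(14)→11·(14−16)≡4=e (all mod 26).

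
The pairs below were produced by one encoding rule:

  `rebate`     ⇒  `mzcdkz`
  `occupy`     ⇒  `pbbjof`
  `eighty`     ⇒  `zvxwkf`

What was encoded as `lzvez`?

r(17)→m(12) and e(4)→z(25) fit y≡25x+3 (mod 26); the inverse of 25 mod 26 is 25. This is an affine cipher: with a=0,…,z=25, each position x becomes (25x+3) mod 26.
Undoing it on lzvez: l(11)→25·(11−3)≡18=s; z(25)→25·(25−3)≡4=e; v(21)→25·(21−3)≡8=i; e(4)→25·(4−3)≡25=z; z(25)→25·(25−3)≡4=e (all mod 26).

seize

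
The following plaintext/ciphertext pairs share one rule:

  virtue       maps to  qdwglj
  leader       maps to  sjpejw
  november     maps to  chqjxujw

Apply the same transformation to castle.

v(21)→q(16) and i(8)→d(3) fit y≡5x+15 (mod 26); the inverse of 5 mod 26 is 21. This is an affine cipher: with a=0,…,z=25, each position x becomes (5x+15) mod 26.
On castle: c(2)→5·2+15≡25=z; a(0)→5·0+15≡15=p; s(18)→5·18+15≡1=b; t(19)→5·19+15≡6=g; l(11)→5·11+15≡18=s; e(4)→5·4+15≡9=j (all mod 26).

zpbgsj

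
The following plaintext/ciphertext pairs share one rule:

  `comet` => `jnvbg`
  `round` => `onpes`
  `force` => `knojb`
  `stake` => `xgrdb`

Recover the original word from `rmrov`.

c(2)→j(9) and o(14)→n(13) fit y≡9x+17 (mod 26); the inverse of 9 mod 26 is 3. Each letter's alphabet position (a=0..z=25) is mapped through 9·x+17 mod 26 — an affine cipher.
Decoding rmrov: r(17)→3·(17−17)≡0=a; m(12)→3·(12−17)≡11=l; r(17)→3·(17−17)≡0=a; o(14)→3·(14−17)≡17=r; v(21)→3·(21−17)≡12=m (all mod 26).

alarm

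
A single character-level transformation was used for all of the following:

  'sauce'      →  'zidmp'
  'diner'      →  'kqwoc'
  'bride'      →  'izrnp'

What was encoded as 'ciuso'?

Each letter shifts forward by (position + 7), i.e. 7, 8, 9, … — the shift grows by one for each successive letter.
Reversing it on ciuso: c−7=v, i−8=a, u−9=l, s−10=i, o−11=d.

valid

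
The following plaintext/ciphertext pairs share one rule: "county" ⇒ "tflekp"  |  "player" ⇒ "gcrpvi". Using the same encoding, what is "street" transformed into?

Compare letters: c→t is +17, o→f is +17, u→l is +17 — a constant shift. Each letter is shifted forward by 17 in the alphabet (a Caesar shift of +17).
On street: s+17=j, t+17=k, r+17=i, e+17=v, e+17=v, t+17=k.

jkivvk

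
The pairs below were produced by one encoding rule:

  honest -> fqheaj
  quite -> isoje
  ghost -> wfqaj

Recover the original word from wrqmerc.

grocery

h(7)→f(5) and o(14)→q(16) fit y≡9x+20 (mod 26); the inverse of 9 mod 26 is 3. Treating letters as 0–25, the rule is x ↦ 9x + 20 (mod 26).
Undoing it on wrqmerc: w(22)→3·(22−20)≡6=g; r(17)→3·(17−20)≡17=r; q(16)→3·(16−20)≡14=o; m(12)→3·(12−20)≡2=c; e(4)→3·(4−20)≡4=e; r(17)→3·(17−20)≡17=r; c(2)→3·(2−20)≡24=y (all mod 26).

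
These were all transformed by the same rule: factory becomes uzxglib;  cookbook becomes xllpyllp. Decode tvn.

gem

Each pair mirrors across the alphabet (f↔u, a↔z, c↔x): positions sum to 25. Each letter is replaced by its mirror in the alphabet: a↔z, b↔y, c↔x, and so on (the Atbash cipher).
Decoding tvn: t↔g, v↔e, n↔m.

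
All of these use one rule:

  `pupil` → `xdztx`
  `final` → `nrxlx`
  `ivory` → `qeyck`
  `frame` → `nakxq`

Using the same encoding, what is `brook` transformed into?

In pupil: p→x is +8, u→d is +9, p→z is +10, i→t is +11 — the shift increases by 1 each position. Letter i (0-indexed) is shifted by i+8, so successive shifts are 8, 9, 10, ….
On brook: b+8=j, r+9=a, o+10=y, o+11=z, k+12=w.

jayzw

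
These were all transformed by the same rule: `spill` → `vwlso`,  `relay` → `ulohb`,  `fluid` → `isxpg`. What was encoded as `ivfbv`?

focus

Shifts by position in spill: pos 0: s→v (+3), pos 1: p→w (+7), pos 2: i→l (+3), pos 3: l→s (+7) — repeating every 2. The shifts repeat in a cycle of length 2: positions 0,1,… shift by +3, +7, then the pattern repeats.
Undoing it on ivfbv: i−3=f, v−7=o, f−3=c, b−7=u, v−3=s.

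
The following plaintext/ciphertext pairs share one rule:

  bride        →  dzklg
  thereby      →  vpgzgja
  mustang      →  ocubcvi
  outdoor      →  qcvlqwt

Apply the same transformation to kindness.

mqplpmua

Shifts by position in bride: pos 0: b→d (+2), pos 1: r→z (+8), pos 2: i→k (+2), pos 3: d→l (+8) — repeating every 2. A repeating key of period 2 is used — shifts +2, +8 over and over.
On kindness: k+2=m, i+8=q, n+2=p, d+8=l, n+2=p, e+8=m, s+2=u, s+8=a.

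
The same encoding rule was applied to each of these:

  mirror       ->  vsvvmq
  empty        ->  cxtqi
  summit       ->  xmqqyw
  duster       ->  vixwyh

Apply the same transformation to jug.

The output letters match the input read backwards, each shifted +4: mirror reversed is rorrim. Two steps: reverse the string, then apply a Caesar shift of +4.
For jug: reverse → guj; then shift: g+4=k, u+4=y, j+4=n.

kyn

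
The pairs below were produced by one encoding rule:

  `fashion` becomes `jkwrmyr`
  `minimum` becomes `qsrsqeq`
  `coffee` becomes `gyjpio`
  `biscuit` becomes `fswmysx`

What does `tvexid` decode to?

It's a Vigenère-style cipher with numeric key [4,10]: position i shifts by key[i mod 2].
Undoing it on tvexid: t−4=p, v−10=l, e−4=a, x−10=n, i−4=e, d−10=t.

planet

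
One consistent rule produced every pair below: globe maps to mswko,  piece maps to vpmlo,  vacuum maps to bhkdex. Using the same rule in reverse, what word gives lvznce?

forest

In globe: g→m is +6, l→s is +7, o→w is +8, b→k is +9 — the shift increases by 1 each position. Letter i (0-indexed) is shifted by i+6, so successive shifts are 6, 7, 8, ….
Decoding lvznce: l−6=f, v−7=o, z−8=r, n−9=e, c−10=s, e−11=t.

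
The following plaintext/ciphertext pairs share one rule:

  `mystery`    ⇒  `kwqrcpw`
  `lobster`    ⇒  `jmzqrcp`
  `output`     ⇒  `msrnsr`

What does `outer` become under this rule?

Compare letters: m→k is +24, y→w is +24, s→q is +24 — a constant shift. Every letter moves 24 places later in the alphabet, wrapping around z→a.
For outer: o+24=m, u+24=s, t+24=r, e+24=c, r+24=p.

msrcp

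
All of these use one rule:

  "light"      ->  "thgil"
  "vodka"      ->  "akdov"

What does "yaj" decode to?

The word is simply reversed.
Decoding yaj: then reverse → jay.

jay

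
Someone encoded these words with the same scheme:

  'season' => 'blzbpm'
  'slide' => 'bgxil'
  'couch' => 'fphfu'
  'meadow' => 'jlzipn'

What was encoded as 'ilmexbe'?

dentist

s(18)→b(1) and e(4)→l(11) fit y≡3x+25 (mod 26); the inverse of 3 mod 26 is 9. Treating letters as 0–25, the rule is x ↦ 3x + 25 (mod 26).
Undoing it on ilmexbe: i(8)→9·(8−25)≡3=d; l(11)→9·(11−25)≡4=e; m(12)→9·(12−25)≡13=n; e(4)→9·(4−25)≡19=t; x(23)→9·(23−25)≡8=i; b(1)→9·(1−25)≡18=s; e(4)→9·(4−25)≡19=t (all mod 26).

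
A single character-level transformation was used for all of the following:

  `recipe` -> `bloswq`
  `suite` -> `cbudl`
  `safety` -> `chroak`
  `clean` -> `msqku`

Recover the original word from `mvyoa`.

Shifts by position in recipe: pos 0: r→b (+10), pos 1: e→l (+7), pos 2: c→o (+12), pos 3: i→s (+10), pos 4: p→w (+7), pos 5: e→q (+12) — repeating every 3. It's a Vigenère-style cipher with numeric key [10,7,12]: position i shifts by key[i mod 3].
Decoding mvyoa: m−10=c, v−7=o, y−12=m, o−10=e, a−7=t.

comet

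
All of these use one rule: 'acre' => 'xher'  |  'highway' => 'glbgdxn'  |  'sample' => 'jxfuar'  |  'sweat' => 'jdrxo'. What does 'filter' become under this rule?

a(0)→x(23) and c(2)→h(7) fit y≡5x+23 (mod 26); the inverse of 5 mod 26 is 21. Each letter's alphabet position (a=0..z=25) is mapped through 5·x+23 mod 26 — an affine cipher.
On filter: f(5)→5·5+23≡22=w; i(8)→5·8+23≡11=l; l(11)→5·11+23≡0=a; t(19)→5·19+23≡14=o; e(4)→5·4+23≡17=r; r(17)→5·17+23≡4=e (all mod 26).

wlaore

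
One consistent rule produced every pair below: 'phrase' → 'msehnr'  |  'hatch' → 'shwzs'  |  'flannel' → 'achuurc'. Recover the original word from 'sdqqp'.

p(15)→m(12) and h(7)→s(18) fit y≡9x+7 (mod 26); the inverse of 9 mod 26 is 3. Treating letters as 0–25, the rule is x ↦ 9x + 7 (mod 26).
Reversing it on sdqqp: s(18)→3·(18−7)≡7=h; d(3)→3·(3−7)≡14=o; q(16)→3·(16−7)≡1=b; q(16)→3·(16−7)≡1=b; p(15)→3·(15−7)≡24=y (all mod 26).

hobby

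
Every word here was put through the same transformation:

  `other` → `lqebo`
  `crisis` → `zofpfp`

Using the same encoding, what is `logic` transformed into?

Each letter is shifted forward by 23 in the alphabet (a Caesar shift of +23).
On logic: l+23=i, o+23=l, g+23=d, i+23=f, c+23=z.

ildfz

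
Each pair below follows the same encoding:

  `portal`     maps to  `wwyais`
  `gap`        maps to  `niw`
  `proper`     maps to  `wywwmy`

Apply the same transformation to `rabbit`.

yiiiqa

The shift depends on letter class: consonant p→w is +7, but vowel o→w is +8. Two shifts are in play — +8 for a/e/i/o/u, +7 for every other letter.
For rabbit: r(cons)+7=y, a(vowel)+8=i, b(cons)+7=i, b(cons)+7=i, i(vowel)+8=q, t(cons)+7=a.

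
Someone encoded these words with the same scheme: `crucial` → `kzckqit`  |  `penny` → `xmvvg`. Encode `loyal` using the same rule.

Compare letters: c→k is +8, r→z is +8, u→c is +8 — a constant shift. Every letter moves 8 places later in the alphabet, wrapping around z→a.
For loyal: l+8=t, o+8=w, y+8=g, a+8=i, l+8=t.

twgit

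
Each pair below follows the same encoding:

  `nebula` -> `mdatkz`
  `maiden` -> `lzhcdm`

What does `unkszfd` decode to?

Compare letters: n→m is +25, e→d is +25, b→a is +25 — a constant shift. It's a constant shift of +25 (ROT25).
Reversing it on unkszfd: u−25=v, n−25=o, k−25=l, s−25=t, z−25=a, f−25=g, d−25=e.

voltage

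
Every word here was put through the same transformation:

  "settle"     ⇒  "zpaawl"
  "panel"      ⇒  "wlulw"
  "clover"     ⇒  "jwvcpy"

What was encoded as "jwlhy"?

clean

It's a Vigenère-style cipher with numeric key [7,11,7]: position i shifts by key[i mod 3].
Undoing it on jwlhy: j−7=c, w−11=l, l−7=e, h−7=a, y−11=n.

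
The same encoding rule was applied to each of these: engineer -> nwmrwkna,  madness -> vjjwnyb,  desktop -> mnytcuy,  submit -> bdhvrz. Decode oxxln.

force

Shifts by position in engineer: pos 0: e→n (+9), pos 1: n→w (+9), pos 2: g→m (+6), pos 3: i→r (+9), pos 4: n→w (+9), pos 5: e→k (+6) — repeating every 3. The shifts repeat in a cycle of length 3: positions 0,1,… shift by +9, +9, +6, then the pattern repeats.
Decoding oxxln: o−9=f, x−9=o, x−6=r, l−9=c, n−9=e.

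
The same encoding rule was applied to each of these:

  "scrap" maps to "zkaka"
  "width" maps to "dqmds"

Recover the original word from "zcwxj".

sunny

Each letter shifts forward by (position + 7), i.e. 7, 8, 9, … — the shift grows by one for each successive letter.
Reversing it on zcwxj: z−7=s, c−8=u, w−9=n, x−10=n, j−11=y.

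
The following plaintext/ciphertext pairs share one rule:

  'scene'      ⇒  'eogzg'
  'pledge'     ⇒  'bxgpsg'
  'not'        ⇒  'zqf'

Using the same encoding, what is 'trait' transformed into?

fdckf

Vowels shift forward by 2 and consonants shift forward by 12.
Applying it to trait: t(cons)+12=f, r(cons)+12=d, a(vowel)+2=c, i(vowel)+2=k, t(cons)+12=f.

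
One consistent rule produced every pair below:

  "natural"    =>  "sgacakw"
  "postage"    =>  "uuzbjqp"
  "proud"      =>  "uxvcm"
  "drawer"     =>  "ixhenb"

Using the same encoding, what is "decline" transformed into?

ikjtrxp

In natural: n→s is +5, a→g is +6, t→a is +7, u→c is +8 — the shift increases by 1 each position. Each letter shifts forward by (position + 5), i.e. 5, 6, 7, … — the shift grows by one for each successive letter.
For decline: d+5=i, e+6=k, c+7=j, l+8=t, i+9=r, n+10=x, e+11=p.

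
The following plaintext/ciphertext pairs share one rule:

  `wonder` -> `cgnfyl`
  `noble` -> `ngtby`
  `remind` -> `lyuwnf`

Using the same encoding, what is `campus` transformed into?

w(22)→c(2) and o(14)→g(6) fit y≡19x+0 (mod 26); the inverse of 19 mod 26 is 11. This is an affine cipher: with a=0,…,z=25, each position x becomes (19x+0) mod 26.
Applying it to campus: c(2)→19·2+0≡12=m; a(0)→19·0+0≡0=a; m(12)→19·12+0≡20=u; p(15)→19·15+0≡25=z; u(20)→19·20+0≡16=q; s(18)→19·18+0≡4=e (all mod 26).

mauzqe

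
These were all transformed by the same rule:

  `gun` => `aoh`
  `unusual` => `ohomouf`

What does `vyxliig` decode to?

Compare letters: g→a is +20, u→o is +20, n→h is +20 — a constant shift. It's a constant shift of +20 (ROT20).
Decoding vyxliig: v−20=b, y−20=e, x−20=d, l−20=r, i−20=o, i−20=o, g−20=m.

bedroom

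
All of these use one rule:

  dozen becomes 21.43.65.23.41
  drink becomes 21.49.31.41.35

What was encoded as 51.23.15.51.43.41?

season

The formula is n = 2×(alphabet index, a=1) + 13.
Reversing it on 51.23.15.51.43.41: 51→(51−13)÷2=19=s, 23→(23−13)÷2=5=e, 15→(15−13)÷2=1=a, 51→(51−13)÷2=19=s, 43→(43−13)÷2=15=o, 41→(41−13)÷2=14=n.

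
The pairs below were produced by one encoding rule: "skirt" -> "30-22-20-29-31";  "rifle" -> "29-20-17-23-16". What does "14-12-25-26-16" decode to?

canoe

Each letter is replaced by its alphabet position (a=1..z=26) + 11.
Decoding 14-12-25-26-16: 14→(14−11)÷1=3=c, 12→(12−11)÷1=1=a, 25→(25−11)÷1=14=n, 26→(26−11)÷1=15=o, 16→(16−11)÷1=5=e.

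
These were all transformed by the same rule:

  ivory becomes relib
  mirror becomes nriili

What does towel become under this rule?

Each pair mirrors across the alphabet (i↔r, v↔e, o↔l): positions sum to 25. This is the alphabet-reversal cipher (Atbash): a becomes z, b becomes y, etc.
On towel: t↔g, o↔l, w↔d, e↔v, l↔o.

gldvo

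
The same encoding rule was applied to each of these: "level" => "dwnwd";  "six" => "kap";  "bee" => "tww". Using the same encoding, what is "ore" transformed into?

gjw

Compare letters: l→d is +18, e→w is +18, v→n is +18 — a constant shift. Each letter is shifted forward by 18 in the alphabet (a Caesar shift of +18).
On ore: o+18=g, r+18=j, e+18=w.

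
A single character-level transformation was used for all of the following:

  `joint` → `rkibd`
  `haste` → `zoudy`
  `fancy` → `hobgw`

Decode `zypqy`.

This is an affine cipher: with a=0,…,z=25, each position x becomes (9x+14) mod 26.
Reversing it on zypqy: z(25)→3·(25−14)≡7=h; y(24)→3·(24−14)≡4=e; p(15)→3·(15−14)≡3=d; q(16)→3·(16−14)≡6=g; y(24)→3·(24−14)≡4=e (all mod 26).

hedge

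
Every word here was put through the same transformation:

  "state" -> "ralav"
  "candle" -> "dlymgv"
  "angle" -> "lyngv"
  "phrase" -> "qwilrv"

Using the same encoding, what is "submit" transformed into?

s(18)→r(17) and t(19)→a(0) fit y≡9x+11 (mod 26); the inverse of 9 mod 26 is 3. Treating letters as 0–25, the rule is x ↦ 9x + 11 (mod 26).
Applying it to submit: s(18)→9·18+11≡17=r; u(20)→9·20+11≡9=j; b(1)→9·1+11≡20=u; m(12)→9·12+11≡15=p; i(8)→9·8+11≡5=f; t(19)→9·19+11≡0=a (all mod 26).

rjupfa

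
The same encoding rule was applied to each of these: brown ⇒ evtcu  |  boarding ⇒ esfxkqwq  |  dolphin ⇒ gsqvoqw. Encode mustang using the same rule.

pyxzhvp

Letter i (0-indexed) is shifted by i+3, so successive shifts are 3, 4, 5, ….
On mustang: m+3=p, u+4=y, s+5=x, t+6=z, a+7=h, n+8=v, g+9=p.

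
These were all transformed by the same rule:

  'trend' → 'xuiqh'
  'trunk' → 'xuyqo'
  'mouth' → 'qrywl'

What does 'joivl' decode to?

Shifts by position in trend: pos 0: t→x (+4), pos 1: r→u (+3), pos 2: e→i (+4), pos 3: n→q (+3) — repeating every 2. The shifts repeat in a cycle of length 2: positions 0,1,… shift by +4, +3, then the pattern repeats.
Reversing it on joivl: j−4=f, o−3=l, i−4=e, v−3=s, l−4=h.

flesh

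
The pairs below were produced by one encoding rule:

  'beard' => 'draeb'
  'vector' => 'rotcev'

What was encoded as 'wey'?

The output letters match the input read backwards: beard reversed is draeb. It's just the letters in reverse order.
Decoding wey: then reverse → yew.

yew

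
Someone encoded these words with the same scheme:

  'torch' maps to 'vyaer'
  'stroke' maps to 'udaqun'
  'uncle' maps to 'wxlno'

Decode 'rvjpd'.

plant

Shifts by position in torch: pos 0: t→v (+2), pos 1: o→y (+10), pos 2: r→a (+9), pos 3: c→e (+2), pos 4: h→r (+10) — repeating every 3. A repeating key of period 3 is used — shifts +2, +10, +9 over and over.
Decoding rvjpd: r−2=p, v−10=l, j−9=a, p−2=n, d−10=t.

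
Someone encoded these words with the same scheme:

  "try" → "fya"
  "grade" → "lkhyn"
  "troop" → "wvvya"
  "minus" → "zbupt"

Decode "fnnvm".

The output letters match the input read backwards, each shifted +7: try reversed is yrt. The word is reversed, then every letter is shifted forward by 7.
Reversing it on fnnvm: shift back: f−7=y, n−7=g, n−7=g, v−7=o, m−7=f → yggof; then reverse → foggy.

foggy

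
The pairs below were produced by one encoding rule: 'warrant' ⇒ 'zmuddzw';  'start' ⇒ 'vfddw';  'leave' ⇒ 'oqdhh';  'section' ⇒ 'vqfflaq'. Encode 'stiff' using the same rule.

vflri

Shifts by position in warrant: pos 0: w→z (+3), pos 1: a→m (+12), pos 2: r→u (+3), pos 3: r→d (+12) — repeating every 2. The shifts repeat in a cycle of length 2: positions 0,1,… shift by +3, +12, then the pattern repeats.
Applying it to stiff: s+3=v, t+12=f, i+3=l, f+12=r, f+3=i.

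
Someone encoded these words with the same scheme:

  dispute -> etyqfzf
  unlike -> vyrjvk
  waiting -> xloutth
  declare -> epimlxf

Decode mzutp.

loose

Shifts by position in dispute: pos 0: d→e (+1), pos 1: i→t (+11), pos 2: s→y (+6), pos 3: p→q (+1), pos 4: u→f (+11), pos 5: t→z (+6) — repeating every 3. It's a Vigenère-style cipher with numeric key [1,11,6]: position i shifts by key[i mod 3].
Undoing it on mzutp: m−1=l, z−11=o, u−6=o, t−1=s, p−11=e.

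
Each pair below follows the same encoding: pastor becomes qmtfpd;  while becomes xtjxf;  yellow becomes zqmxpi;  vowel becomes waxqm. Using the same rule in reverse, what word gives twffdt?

Shifts by position in pastor: pos 0: p→q (+1), pos 1: a→m (+12), pos 2: s→t (+1), pos 3: t→f (+12) — repeating every 2. The shifts repeat in a cycle of length 2: positions 0,1,… shift by +1, +12, then the pattern repeats.
Undoing it on twffdt: t−1=s, w−12=k, f−1=e, f−12=t, d−1=c, t−12=h.

sketch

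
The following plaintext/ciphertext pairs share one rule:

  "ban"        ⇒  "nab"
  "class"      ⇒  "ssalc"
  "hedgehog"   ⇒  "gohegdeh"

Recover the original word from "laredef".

federal

The output letters match the input read backwards: ban reversed is nab. The word is simply reversed.
Undoing it on laredef: then reverse → federal.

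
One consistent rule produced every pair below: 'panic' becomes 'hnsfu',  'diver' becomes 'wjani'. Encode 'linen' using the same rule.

Read the word backwards and shift each letter +5.
Applying it to linen: reverse → nenil; then shift: n+5=s, e+5=j, n+5=s, i+5=n, l+5=q.

sjsnq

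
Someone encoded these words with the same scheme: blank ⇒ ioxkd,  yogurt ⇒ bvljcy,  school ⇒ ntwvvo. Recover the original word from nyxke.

stand

Each letter's alphabet position (a=0..z=25) is mapped through 11·x+23 mod 26 — an affine cipher.
Undoing it on nyxke: n(13)→19·(13−23)≡18=s; y(24)→19·(24−23)≡19=t; x(23)→19·(23−23)≡0=a; k(10)→19·(10−23)≡13=n; e(4)→19·(4−23)≡3=d (all mod 26).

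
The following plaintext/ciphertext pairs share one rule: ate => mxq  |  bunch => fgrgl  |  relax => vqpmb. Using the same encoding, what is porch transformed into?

The rule splits by letter class: vowels +12, consonants +4.
For porch: p(cons)+4=t, o(vowel)+12=a, r(cons)+4=v, c(cons)+4=g, h(cons)+4=l.

tavgl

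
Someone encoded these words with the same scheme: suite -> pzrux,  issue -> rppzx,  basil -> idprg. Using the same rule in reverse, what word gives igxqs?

blend

s(18)→p(15) and u(20)→z(25) fit y≡5x+3 (mod 26); the inverse of 5 mod 26 is 21. Each letter's alphabet position (a=0..z=25) is mapped through 5·x+3 mod 26 — an affine cipher.
Undoing it on igxqs: i(8)→21·(8−3)≡1=b; g(6)→21·(6−3)≡11=l; x(23)→21·(23−3)≡4=e; q(16)→21·(16−3)≡13=n; s(18)→21·(18−3)≡3=d (all mod 26).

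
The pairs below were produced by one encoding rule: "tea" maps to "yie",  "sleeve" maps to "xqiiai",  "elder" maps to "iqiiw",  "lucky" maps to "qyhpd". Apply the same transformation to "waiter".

bemyiw

The shift depends on letter class: consonant t→y is +5, but vowel e→i is +4. Two shifts are in play — +4 for a/e/i/o/u, +5 for every other letter.
Applying it to waiter: w(cons)+5=b, a(vowel)+4=e, i(vowel)+4=m, t(cons)+5=y, e(vowel)+4=i, r(cons)+5=w.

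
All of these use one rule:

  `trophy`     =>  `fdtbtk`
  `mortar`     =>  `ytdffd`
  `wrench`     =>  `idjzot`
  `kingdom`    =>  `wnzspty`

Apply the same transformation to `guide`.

sznpj

The shift depends on letter class: consonant t→f is +12, but vowel o→t is +5. The rule splits by letter class: vowels +5, consonants +12.
On guide: g(cons)+12=s, u(vowel)+5=z, i(vowel)+5=n, d(cons)+12=p, e(vowel)+5=j.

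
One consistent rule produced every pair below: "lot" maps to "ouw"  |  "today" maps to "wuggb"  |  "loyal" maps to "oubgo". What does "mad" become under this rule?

The shift depends on letter class: consonant l→o is +3, but vowel o→u is +6. Vowels shift forward by 6 and consonants shift forward by 3.
On mad: m(cons)+3=p, a(vowel)+6=g, d(cons)+3=g.

pgg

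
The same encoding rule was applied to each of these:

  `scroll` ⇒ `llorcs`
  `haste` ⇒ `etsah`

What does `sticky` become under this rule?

The output letters match the input read backwards: scroll reversed is llorcs. The word is simply reversed.
Applying it to sticky: reverse → ykcits.

ykcits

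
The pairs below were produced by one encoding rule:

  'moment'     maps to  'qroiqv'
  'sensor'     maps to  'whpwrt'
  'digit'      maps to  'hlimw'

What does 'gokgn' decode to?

click

Shifts by position in moment: pos 0: m→q (+4), pos 1: o→r (+3), pos 2: m→o (+2), pos 3: e→i (+4), pos 4: n→q (+3), pos 5: t→v (+2) — repeating every 3. A repeating key of period 3 is used — shifts +4, +3, +2 over and over.
Reversing it on gokgn: g−4=c, o−3=l, k−2=i, g−4=c, n−3=k.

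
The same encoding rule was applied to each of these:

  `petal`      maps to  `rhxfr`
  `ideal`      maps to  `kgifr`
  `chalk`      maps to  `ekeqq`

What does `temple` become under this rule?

Each letter shifts forward by (position + 2), i.e. 2, 3, 4, … — the shift grows by one for each successive letter.
Applying it to temple: t+2=v, e+3=h, m+4=q, p+5=u, l+6=r, e+7=l.

vhqurl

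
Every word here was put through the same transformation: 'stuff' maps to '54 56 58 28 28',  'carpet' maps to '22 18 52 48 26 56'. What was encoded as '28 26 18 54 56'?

Each letter becomes 2×(its alphabet position, a=1..z=26) + 16.
Reversing it on 28 26 18 54 56: 28→(28−16)÷2=6=f, 26→(26−16)÷2=5=e, 18→(18−16)÷2=1=a, 54→(54−16)÷2=19=s, 56→(56−16)÷2=20=t.

feast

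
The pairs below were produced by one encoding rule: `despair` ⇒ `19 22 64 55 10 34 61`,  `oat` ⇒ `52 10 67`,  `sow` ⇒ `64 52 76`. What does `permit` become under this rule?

55 22 61 46 34 67

d(#4)→19 and e(#5)→22: differences scale by 3, so n = 3·pos + 7. Each letter becomes 3×(its alphabet position, a=1..z=26) + 7.
Applying it to permit: p=16→55, e=5→22, r=18→61, m=13→46, i=9→34, t=20→67.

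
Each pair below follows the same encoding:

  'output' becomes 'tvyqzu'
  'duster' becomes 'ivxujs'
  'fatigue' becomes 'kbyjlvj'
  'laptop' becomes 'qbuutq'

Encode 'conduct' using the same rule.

hpsezdy

Shifts by position in output: pos 0: o→t (+5), pos 1: u→v (+1), pos 2: t→y (+5), pos 3: p→q (+1) — repeating every 2. A repeating key of period 2 is used — shifts +5, +1 over and over.
On conduct: c+5=h, o+1=p, n+5=s, d+1=e, u+5=z, c+1=d, t+5=y.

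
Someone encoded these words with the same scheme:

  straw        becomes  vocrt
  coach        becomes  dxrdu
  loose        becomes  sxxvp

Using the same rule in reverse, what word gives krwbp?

badge

s(18)→v(21) and t(19)→o(14) fit y≡19x+17 (mod 26); the inverse of 19 mod 26 is 11. Each letter's alphabet position (a=0..z=25) is mapped through 19·x+17 mod 26 — an affine cipher.
Decoding krwbp: k(10)→11·(10−17)≡1=b; r(17)→11·(17−17)≡0=a; w(22)→11·(22−17)≡3=d; b(1)→11·(1−17)≡6=g; p(15)→11·(15−17)≡4=e (all mod 26).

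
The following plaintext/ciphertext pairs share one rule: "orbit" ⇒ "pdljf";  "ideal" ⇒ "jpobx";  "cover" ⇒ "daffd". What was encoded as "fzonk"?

The shifts repeat in a cycle of length 3: positions 0,1,… shift by +1, +12, +10, then the pattern repeats.
Undoing it on fzonk: f−1=e, z−12=n, o−10=e, n−1=m, k−12=y.

enemy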